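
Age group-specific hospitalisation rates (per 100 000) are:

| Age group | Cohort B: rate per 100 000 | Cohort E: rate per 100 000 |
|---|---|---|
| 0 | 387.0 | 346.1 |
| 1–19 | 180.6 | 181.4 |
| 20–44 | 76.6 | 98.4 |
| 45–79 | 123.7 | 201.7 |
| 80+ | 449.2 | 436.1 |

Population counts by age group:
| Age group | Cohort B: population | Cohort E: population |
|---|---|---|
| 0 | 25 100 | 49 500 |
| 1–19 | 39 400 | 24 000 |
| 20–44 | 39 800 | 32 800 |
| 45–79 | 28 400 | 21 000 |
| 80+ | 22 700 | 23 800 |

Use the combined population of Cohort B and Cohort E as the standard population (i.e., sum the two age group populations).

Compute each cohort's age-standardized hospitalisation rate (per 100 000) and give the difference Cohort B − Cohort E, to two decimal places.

-5.96

Combined standard total = 306 500; weights = 0.2434, 0.2069, 0.2369, 0.1612, 0.1517.
Cohort B: 0.2434×387.0 + 0.2069×180.6 + 0.2369×76.6 + 0.1612×123.7 + 0.1517×449.2 = 237.7813 per 100 000.
Cohort E: 0.2434×346.1 + 0.2069×181.4 + 0.2369×98.4 + 0.1612×201.7 + 0.1517×436.1 = 243.7399 per 100 000.
Difference = 237.7813 − 243.7399 = -5.9586.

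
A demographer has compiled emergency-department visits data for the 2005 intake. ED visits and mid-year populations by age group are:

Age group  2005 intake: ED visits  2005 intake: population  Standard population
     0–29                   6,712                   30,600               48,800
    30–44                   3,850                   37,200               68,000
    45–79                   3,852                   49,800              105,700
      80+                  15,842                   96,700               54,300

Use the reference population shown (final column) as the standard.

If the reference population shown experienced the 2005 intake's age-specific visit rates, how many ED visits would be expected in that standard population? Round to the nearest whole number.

34813

Age-specific rates per 1,000 for the 2005 intake: 219.346, 103.495, 77.349, 163.826.
Expected ED visits = Σ (standard pop × age-specific rate ÷ 1,000)
= 48,800×219.346/1,000 + 68,000×103.495/1,000 + 105,700×77.349/1,000 + 54,300×163.826/1,000
= 10704.10 + 7037.63 + 8175.83 + 8895.77 = 34813.34.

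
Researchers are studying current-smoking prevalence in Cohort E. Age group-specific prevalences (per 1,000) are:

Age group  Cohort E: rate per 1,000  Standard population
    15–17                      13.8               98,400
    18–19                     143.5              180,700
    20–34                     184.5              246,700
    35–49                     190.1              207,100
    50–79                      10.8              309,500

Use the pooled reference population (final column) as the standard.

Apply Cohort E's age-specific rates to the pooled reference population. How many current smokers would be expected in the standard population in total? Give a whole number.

115517

Expected current smokers = Σ (standard pop × age-specific rate ÷ 1,000)
= 98,400×13.8/1,000 + 180,700×143.5/1,000 + 246,700×184.5/1,000 + 207,100×190.1/1,000 + 309,500×10.8/1,000
= 1357.92 + 25930.45 + 45516.15 + 39369.71 + 3342.60 = 115516.83.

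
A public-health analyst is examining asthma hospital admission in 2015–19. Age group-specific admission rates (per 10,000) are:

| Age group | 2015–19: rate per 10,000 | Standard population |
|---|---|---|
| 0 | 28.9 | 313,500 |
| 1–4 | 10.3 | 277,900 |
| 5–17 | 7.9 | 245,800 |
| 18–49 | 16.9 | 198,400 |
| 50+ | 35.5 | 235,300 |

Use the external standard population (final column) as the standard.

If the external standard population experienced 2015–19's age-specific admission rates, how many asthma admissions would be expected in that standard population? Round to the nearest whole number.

2557

Expected asthma admissions = Σ (standard pop × age-specific rate ÷ 10,000)
= 313,500×28.9/10,000 + 277,900×10.3/10,000 + 245,800×7.9/10,000 + 198,400×16.9/10,000 + 235,300×35.5/10,000
= 906.01 + 286.24 + 194.18 + 335.30 + 835.32 = 2557.05.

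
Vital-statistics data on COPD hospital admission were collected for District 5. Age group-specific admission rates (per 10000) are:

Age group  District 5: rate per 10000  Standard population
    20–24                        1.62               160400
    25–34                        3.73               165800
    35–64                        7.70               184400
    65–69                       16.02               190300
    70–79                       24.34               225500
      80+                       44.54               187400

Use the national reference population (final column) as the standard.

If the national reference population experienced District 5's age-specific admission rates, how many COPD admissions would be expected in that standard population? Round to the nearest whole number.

1918

Expected COPD admissions = Σ (standard pop × age-specific rate ÷ 10000)
= 160400×1.62/10000 + 165800×3.73/10000 + 184400×7.70/10000 + 190300×16.02/10000 + 225500×24.34/10000 + 187400×44.54/10000
= 25.98 + 61.84 + 141.99 + 304.86 + 548.87 + 834.68 = 1918.22.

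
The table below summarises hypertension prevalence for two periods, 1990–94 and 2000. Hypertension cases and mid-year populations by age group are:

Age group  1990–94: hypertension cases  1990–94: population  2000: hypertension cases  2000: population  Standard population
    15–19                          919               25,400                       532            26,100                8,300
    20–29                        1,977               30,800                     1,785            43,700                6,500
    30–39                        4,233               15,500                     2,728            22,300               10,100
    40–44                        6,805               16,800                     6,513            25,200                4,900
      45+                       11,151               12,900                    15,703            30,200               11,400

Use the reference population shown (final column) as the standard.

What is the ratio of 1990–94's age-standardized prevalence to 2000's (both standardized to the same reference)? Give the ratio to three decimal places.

1.728

Age-specific rates per 1,000 for 1990–94: 36.181, 64.188, 273.097, 405.060, 864.419.
For 2000: 20.383, 40.847, 122.332, 258.452, 519.967.
Standard total = 41,200; weights = 0.2015, 0.1578, 0.2451, 0.1189, 0.2767.
1990–94: 0.2015×36.181 + 0.1578×64.188 + 0.2451×273.097 + 0.1189×405.060 + 0.2767×864.419 = 371.7225 per 1,000.
2000: 0.2015×20.383 + 0.1578×40.847 + 0.2451×122.332 + 0.1189×258.452 + 0.2767×519.967 = 215.1523 per 1,000.
Ratio = 371.7225 ÷ 215.1523 = 1.72772.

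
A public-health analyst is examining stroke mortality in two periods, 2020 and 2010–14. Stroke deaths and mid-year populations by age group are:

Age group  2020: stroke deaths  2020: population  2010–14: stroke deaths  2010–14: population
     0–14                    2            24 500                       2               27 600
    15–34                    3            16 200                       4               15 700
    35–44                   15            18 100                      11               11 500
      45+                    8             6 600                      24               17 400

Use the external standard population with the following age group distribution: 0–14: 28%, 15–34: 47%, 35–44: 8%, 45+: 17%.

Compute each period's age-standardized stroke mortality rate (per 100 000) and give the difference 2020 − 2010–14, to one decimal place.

Age-specific rates per 100 000 for 2020: 8.16, 18.52, 82.87, 121.21.
For 2010–14: 7.25, 25.48, 95.65, 137.93.
Standard weights: 0.28, 0.47, 0.08, 0.17.
2020: 0.2800×8.16 + 0.4700×18.52 + 0.0800×82.87 + 0.1700×121.21 = 38.2253 per 100 000.
2010–14: 0.2800×7.25 + 0.4700×25.48 + 0.0800×95.65 + 0.1700×137.93 = 45.1040 per 100 000.
Difference = 38.2253 − 45.1040 = -6.8786.

-6.9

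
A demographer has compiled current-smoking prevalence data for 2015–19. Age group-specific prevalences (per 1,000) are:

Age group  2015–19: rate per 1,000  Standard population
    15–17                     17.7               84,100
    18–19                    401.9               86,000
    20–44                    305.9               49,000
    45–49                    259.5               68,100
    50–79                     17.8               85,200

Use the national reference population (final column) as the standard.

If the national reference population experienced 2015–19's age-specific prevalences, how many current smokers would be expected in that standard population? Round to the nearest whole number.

70230

Expected current smokers = Σ (standard pop × age-specific rate ÷ 1,000)
= 84,100×17.7/1,000 + 86,000×401.9/1,000 + 49,000×305.9/1,000 + 68,100×259.5/1,000 + 85,200×17.8/1,000
= 1488.57 + 34563.40 + 14989.10 + 17671.95 + 1516.56 = 70229.58.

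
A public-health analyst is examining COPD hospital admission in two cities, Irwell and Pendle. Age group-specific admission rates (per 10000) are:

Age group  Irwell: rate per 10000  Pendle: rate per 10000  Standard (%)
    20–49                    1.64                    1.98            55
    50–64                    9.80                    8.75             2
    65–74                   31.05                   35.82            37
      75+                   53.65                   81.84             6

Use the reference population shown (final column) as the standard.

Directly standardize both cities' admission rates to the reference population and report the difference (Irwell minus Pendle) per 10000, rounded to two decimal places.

-3.62

Standard weights: 0.55, 0.02, 0.37, 0.06.
Irwell: 0.5500×1.64 + 0.0200×9.80 + 0.3700×31.05 + 0.0600×53.65 = 15.8055 per 10000.
Pendle: 0.5500×1.98 + 0.0200×8.75 + 0.3700×35.82 + 0.0600×81.84 = 19.4278 per 10000.
Difference = 15.8055 − 19.4278 = -3.6223.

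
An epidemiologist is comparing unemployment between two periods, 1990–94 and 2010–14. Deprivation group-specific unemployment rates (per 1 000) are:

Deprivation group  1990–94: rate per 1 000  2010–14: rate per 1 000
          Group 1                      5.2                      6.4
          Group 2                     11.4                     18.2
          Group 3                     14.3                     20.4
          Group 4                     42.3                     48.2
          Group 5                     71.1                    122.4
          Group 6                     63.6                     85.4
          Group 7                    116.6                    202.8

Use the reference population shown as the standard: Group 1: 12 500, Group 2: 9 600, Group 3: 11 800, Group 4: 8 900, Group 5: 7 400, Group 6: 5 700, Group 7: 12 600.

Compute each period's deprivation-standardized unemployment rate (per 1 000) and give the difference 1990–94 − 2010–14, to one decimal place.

Standard total = 68 500; weights = 0.1825, 0.1401, 0.1723, 0.1299, 0.1080, 0.0832, 0.1839.
1990–94: 0.1825×5.2 + 0.1401×11.4 + 0.1723×14.3 + 0.1299×42.3 + 0.1080×71.1 + 0.0832×63.6 + 0.1839×116.6 = 44.9266 per 1 000.
2010–14: 0.1825×6.4 + 0.1401×18.2 + 0.1723×20.4 + 0.1299×48.2 + 0.1080×122.4 + 0.0832×85.4 + 0.1839×202.8 = 71.1276 per 1 000.
Difference = 44.9266 − 71.1276 = -26.2010.

-26.2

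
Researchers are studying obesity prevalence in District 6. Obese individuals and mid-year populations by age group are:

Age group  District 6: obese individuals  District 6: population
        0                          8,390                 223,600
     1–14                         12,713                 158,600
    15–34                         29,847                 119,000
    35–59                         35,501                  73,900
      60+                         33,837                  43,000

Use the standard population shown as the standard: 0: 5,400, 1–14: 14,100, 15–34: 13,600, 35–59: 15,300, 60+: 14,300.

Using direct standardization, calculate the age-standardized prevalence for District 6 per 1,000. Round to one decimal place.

372.4

Age-specific rates per 1,000 for District 6: 37.522, 80.158, 250.815, 480.392, 786.907.
Standard total = 62,700; weights = 0.0861, 0.2249, 0.2169, 0.2440, 0.2281.
Standardized rate: 0.0861×37.522 + 0.2249×80.158 + 0.2169×250.815 + 0.2440×480.392 + 0.2281×786.907 = 372.3557 per 1,000.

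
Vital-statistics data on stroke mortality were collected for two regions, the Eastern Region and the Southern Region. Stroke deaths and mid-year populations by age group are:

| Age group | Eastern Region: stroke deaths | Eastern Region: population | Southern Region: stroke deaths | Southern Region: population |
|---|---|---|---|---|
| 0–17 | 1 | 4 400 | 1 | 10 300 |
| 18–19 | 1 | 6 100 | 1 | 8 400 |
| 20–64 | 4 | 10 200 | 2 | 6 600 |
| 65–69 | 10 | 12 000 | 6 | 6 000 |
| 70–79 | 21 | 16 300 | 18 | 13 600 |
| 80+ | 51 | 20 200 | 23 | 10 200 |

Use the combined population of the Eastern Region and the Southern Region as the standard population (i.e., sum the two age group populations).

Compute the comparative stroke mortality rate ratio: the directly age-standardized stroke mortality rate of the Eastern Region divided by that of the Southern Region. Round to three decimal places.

1.061

Age-specific rates per 100 000 for the Eastern Region: 22.73, 16.39, 39.22, 83.33, 128.83, 252.48.
For the Southern Region: 9.71, 11.90, 30.30, 100.00, 132.35, 225.49.
Combined standard total = 124 300; weights = 0.1183, 0.1167, 0.1352, 0.1448, 0.2405, 0.2446.
The Eastern Region: 0.1183×22.73 + 0.1167×16.39 + 0.1352×39.22 + 0.1448×83.33 + 0.2405×128.83 + 0.2446×252.48 = 114.7065 per 100 000.
The Southern Region: 0.1183×9.71 + 0.1167×11.90 + 0.1352×30.30 + 0.1448×100.00 + 0.2405×132.35 + 0.2446×225.49 = 108.0988 per 100 000.
Ratio = 114.7065 ÷ 108.0988 = 1.06113.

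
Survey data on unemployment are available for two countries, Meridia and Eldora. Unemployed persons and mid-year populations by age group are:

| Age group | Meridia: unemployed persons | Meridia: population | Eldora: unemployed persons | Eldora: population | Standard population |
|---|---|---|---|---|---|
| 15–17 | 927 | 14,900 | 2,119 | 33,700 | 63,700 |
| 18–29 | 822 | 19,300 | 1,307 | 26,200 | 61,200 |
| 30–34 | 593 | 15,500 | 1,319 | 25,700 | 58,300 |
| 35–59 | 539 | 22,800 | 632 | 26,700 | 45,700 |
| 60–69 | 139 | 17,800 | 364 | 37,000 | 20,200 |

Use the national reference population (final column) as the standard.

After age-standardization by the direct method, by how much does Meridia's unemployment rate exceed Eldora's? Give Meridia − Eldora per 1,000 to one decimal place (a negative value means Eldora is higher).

Age-specific rates per 1,000 for Meridia: 62.215, 42.591, 38.258, 23.640, 7.809.
For Eldora: 62.878, 49.885, 51.323, 23.670, 9.838.
Standard total = 249,100; weights = 0.2557, 0.2457, 0.2340, 0.1835, 0.0811.
Meridia: 0.2557×62.215 + 0.2457×42.591 + 0.2340×38.258 + 0.1835×23.640 + 0.0811×7.809 = 40.2978 per 1,000.
Eldora: 0.2557×62.878 + 0.2457×49.885 + 0.2340×51.323 + 0.1835×23.670 + 0.0811×9.838 = 45.4875 per 1,000.
Difference = 40.2978 − 45.4875 = -5.1897.

-5.2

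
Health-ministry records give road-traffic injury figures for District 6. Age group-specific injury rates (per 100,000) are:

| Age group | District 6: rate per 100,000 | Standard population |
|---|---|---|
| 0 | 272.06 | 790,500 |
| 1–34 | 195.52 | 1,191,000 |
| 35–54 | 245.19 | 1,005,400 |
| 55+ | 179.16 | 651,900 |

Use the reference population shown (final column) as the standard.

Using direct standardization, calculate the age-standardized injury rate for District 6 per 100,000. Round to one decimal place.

Standard total = 3,638,800; weights = 0.2172, 0.3273, 0.2763, 0.1792.
Standardized rate: 0.2172×272.06 + 0.3273×195.52 + 0.2763×245.19 + 0.1792×179.16 = 222.9406 per 100,000.

222.9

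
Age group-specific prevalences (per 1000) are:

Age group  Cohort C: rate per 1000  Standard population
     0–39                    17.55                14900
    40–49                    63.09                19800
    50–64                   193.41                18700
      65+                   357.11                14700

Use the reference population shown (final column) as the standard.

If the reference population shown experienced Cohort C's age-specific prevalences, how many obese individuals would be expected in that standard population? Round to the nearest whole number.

10377

Expected obese individuals = Σ (standard pop × age-specific rate ÷ 1000)
= 14900×17.55/1000 + 19800×63.09/1000 + 18700×193.41/1000 + 14700×357.11/1000
= 261.50 + 1249.18 + 3616.77 + 5249.52 = 10376.96.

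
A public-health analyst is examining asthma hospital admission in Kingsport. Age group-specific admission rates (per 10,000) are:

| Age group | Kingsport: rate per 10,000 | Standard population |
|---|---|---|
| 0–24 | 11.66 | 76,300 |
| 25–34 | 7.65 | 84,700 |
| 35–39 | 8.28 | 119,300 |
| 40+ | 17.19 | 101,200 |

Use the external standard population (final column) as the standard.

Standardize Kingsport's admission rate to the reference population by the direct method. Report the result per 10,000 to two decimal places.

11.18

Standard total = 381,500; weights = 0.2000, 0.2220, 0.3127, 0.2653.
Standardized rate: 0.2000×11.66 + 0.2220×7.65 + 0.3127×8.28 + 0.2653×17.19 = 11.1797 per 10,000.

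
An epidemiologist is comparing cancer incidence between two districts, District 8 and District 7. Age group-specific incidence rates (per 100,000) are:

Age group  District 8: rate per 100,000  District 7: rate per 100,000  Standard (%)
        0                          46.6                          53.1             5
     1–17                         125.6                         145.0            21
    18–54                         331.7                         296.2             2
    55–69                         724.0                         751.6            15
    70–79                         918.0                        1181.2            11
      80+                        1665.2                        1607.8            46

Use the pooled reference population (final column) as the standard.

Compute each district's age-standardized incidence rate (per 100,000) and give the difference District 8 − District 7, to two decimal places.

-10.38

Standard weights: 0.05, 0.21, 0.02, 0.15, 0.11, 0.46.
District 8: 0.0500×46.6 + 0.2100×125.6 + 0.0200×331.7 + 0.1500×724.0 + 0.1100×918.0 + 0.4600×1665.2 = 1010.9120 per 100,000.
District 7: 0.0500×53.1 + 0.2100×145.0 + 0.0200×296.2 + 0.1500×751.6 + 0.1100×1181.2 + 0.4600×1607.8 = 1021.2890 per 100,000.
Difference = 1010.9120 − 1021.2890 = -10.3770.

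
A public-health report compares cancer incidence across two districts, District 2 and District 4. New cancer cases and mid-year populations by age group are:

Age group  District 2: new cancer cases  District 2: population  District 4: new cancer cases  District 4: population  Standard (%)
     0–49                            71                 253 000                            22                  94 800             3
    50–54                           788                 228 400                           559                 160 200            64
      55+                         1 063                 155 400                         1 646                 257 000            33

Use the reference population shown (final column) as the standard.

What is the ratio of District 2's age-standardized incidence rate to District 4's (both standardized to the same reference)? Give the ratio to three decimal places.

Age-specific rates per 100 000 for District 2: 28.06, 345.01, 684.04.
For District 4: 23.21, 348.94, 640.47.
Standard weights: 0.03, 0.64, 0.33.
District 2: 0.0300×28.06 + 0.6400×345.01 + 0.3300×684.04 = 447.3811 per 100 000.
District 4: 0.0300×23.21 + 0.6400×348.94 + 0.3300×640.47 = 435.3711 per 100 000.
Ratio = 447.3811 ÷ 435.3711 = 1.02759.

1.028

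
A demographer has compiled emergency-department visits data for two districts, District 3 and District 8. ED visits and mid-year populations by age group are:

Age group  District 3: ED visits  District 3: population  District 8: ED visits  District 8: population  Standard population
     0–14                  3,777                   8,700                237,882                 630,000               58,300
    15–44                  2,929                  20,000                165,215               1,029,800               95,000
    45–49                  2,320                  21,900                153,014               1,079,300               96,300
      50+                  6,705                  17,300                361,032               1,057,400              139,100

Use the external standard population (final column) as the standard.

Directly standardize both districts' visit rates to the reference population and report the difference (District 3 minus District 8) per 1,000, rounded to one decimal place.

Age-specific rates per 1,000 for District 3: 434.138, 146.450, 105.936, 387.572.
For District 8: 377.590, 160.434, 141.772, 341.434.
Standard total = 388,700; weights = 0.1500, 0.2444, 0.2477, 0.3579.
District 3: 0.1500×434.138 + 0.2444×146.450 + 0.2477×105.936 + 0.3579×387.572 = 265.8501 per 1,000.
District 8: 0.1500×377.590 + 0.2444×160.434 + 0.2477×141.772 + 0.3579×341.434 = 253.1536 per 1,000.
Difference = 265.8501 − 253.1536 = 12.6966.

12.7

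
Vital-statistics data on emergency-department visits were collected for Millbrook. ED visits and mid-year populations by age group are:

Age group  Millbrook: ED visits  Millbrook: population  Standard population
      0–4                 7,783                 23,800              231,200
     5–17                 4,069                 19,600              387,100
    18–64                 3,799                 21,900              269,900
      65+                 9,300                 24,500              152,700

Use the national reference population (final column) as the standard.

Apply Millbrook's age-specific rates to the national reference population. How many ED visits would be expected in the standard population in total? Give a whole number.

260752

Age-specific rates per 1,000 for Millbrook: 327.017, 207.602, 173.470, 379.592.
Expected ED visits = Σ (standard pop × age-specific rate ÷ 1,000)
= 231,200×327.017/1,000 + 387,100×207.602/1,000 + 269,900×173.470/1,000 + 152,700×379.592/1,000
= 75606.29 + 80362.75 + 46819.64 + 57963.67 = 260752.35.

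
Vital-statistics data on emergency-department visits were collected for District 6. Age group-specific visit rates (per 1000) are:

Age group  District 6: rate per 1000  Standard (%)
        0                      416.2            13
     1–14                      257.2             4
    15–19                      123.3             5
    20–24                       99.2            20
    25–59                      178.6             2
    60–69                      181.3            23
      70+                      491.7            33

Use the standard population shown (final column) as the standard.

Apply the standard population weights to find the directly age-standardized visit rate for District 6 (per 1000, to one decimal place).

297.9

Standard weights: 0.13, 0.04, 0.05, 0.20, 0.02, 0.23, 0.33.
Standardized rate: 0.1300×416.2 + 0.0400×257.2 + 0.0500×123.3 + 0.2000×99.2 + 0.0200×178.6 + 0.2300×181.3 + 0.3300×491.7 = 297.9310 per 1000.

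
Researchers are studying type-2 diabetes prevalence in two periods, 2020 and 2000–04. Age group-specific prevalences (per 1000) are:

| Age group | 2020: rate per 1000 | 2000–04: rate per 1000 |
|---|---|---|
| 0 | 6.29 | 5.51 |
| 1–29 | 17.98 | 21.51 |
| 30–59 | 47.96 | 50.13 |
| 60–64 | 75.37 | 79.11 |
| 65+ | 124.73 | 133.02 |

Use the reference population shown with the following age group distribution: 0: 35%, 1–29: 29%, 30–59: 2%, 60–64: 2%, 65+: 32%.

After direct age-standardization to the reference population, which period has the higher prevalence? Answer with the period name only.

2000–04

Standard weights: 0.35, 0.29, 0.02, 0.02, 0.32.
2020: 0.3500×6.29 + 0.2900×17.98 + 0.0200×47.96 + 0.0200×75.37 + 0.3200×124.73 = 49.7959 per 1000.
2000–04: 0.3500×5.51 + 0.2900×21.51 + 0.0200×50.13 + 0.0200×79.11 + 0.3200×133.02 = 53.3176 per 1000.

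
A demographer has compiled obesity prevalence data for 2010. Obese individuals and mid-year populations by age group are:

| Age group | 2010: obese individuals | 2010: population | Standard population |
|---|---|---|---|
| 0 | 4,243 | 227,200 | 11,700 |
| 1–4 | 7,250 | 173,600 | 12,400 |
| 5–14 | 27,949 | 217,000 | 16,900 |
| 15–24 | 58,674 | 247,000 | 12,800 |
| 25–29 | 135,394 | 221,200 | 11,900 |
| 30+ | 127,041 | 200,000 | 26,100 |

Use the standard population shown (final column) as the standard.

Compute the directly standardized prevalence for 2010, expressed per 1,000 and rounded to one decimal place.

Age-specific rates per 1,000 for 2010: 18.675, 41.763, 128.797, 237.547, 612.089, 635.205.
Standard total = 91,800; weights = 0.1275, 0.1351, 0.1841, 0.1394, 0.1296, 0.2843.
Standardized rate: 0.1275×18.675 + 0.1351×41.763 + 0.1841×128.797 + 0.1394×237.547 + 0.1296×612.089 + 0.2843×635.205 = 324.7966 per 1,000.

324.8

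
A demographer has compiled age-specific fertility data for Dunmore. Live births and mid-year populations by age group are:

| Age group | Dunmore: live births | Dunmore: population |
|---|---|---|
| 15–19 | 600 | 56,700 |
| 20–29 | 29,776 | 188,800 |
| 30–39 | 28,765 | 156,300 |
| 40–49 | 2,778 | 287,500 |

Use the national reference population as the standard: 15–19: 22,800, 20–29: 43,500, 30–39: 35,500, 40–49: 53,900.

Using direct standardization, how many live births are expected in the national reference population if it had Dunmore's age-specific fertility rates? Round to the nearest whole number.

14156

Age-specific rates per 1,000 for Dunmore: 10.582, 157.712, 184.037, 9.663.
Expected live births = Σ (standard pop × age-specific rate ÷ 1,000)
= 22,800×10.582/1,000 + 43,500×157.712/1,000 + 35,500×184.037/1,000 + 53,900×9.663/1,000
= 241.27 + 6860.47 + 6533.32 + 520.81 = 14155.87.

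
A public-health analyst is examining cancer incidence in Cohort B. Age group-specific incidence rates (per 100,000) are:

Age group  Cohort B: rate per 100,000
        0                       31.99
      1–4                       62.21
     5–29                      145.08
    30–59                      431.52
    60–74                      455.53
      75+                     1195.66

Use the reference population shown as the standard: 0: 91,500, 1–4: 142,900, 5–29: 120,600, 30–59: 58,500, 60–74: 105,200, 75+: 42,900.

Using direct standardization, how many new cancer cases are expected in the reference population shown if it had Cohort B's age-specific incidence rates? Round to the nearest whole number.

1538

Expected new cancer cases = Σ (standard pop × age-specific rate ÷ 100,000)
= 91,500×31.99/100,000 + 142,900×62.21/100,000 + 120,600×145.08/100,000 + 58,500×431.52/100,000 + 105,200×455.53/100,000 + 42,900×1195.66/100,000
= 29.27 + 88.90 + 174.97 + 252.44 + 479.22 + 512.94 = 1537.73.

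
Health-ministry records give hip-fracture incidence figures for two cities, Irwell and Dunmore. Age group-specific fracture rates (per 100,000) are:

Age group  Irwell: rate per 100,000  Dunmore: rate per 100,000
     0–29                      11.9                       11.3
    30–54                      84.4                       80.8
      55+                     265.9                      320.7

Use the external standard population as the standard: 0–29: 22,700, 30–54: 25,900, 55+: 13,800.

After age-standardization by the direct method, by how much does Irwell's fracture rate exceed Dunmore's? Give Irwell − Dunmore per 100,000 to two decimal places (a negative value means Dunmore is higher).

Standard total = 62,400; weights = 0.3638, 0.4151, 0.2212.
Irwell: 0.3638×11.9 + 0.4151×84.4 + 0.2212×265.9 = 98.1652 per 100,000.
Dunmore: 0.3638×11.3 + 0.4151×80.8 + 0.2212×320.7 = 108.5720 per 100,000.
Difference = 98.1652 − 108.5720 = -10.4067.

-10.41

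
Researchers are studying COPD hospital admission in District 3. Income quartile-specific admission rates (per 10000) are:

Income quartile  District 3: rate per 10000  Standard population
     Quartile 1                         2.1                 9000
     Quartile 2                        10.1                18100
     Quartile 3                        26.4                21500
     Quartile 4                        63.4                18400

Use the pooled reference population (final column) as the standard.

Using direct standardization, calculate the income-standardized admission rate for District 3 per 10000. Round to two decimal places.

28.89

Standard total = 67000; weights = 0.1343, 0.2701, 0.3209, 0.2746.
Standardized rate: 0.1343×2.1 + 0.2701×10.1 + 0.3209×26.4 + 0.2746×63.4 = 28.8936 per 10000.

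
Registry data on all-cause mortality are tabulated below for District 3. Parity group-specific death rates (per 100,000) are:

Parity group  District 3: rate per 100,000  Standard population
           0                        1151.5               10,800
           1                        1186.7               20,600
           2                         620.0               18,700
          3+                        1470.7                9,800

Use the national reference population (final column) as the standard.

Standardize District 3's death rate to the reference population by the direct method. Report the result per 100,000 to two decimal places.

Standard total = 59,900; weights = 0.1803, 0.3439, 0.3122, 0.1636.
Standardized rate: 0.1803×1151.5 + 0.3439×1186.7 + 0.3122×620.0 + 0.1636×1470.7 = 1049.9012 per 100,000.

1049.90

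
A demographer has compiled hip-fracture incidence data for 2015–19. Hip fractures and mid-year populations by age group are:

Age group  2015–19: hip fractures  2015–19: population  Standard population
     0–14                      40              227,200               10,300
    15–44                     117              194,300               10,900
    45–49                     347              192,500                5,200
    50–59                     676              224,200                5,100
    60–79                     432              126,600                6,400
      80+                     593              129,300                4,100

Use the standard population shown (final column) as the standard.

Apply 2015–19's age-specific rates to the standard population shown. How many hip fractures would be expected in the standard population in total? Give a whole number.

Age-specific rates per 100,000 for 2015–19: 17.61, 60.22, 180.26, 301.52, 341.23, 458.62.
Expected hip fractures = Σ (standard pop × age-specific rate ÷ 100,000)
= 10,300×17.61/100,000 + 10,900×60.22/100,000 + 5,200×180.26/100,000 + 5,100×301.52/100,000 + 6,400×341.23/100,000 + 4,100×458.62/100,000
= 1.81 + 6.56 + 9.37 + 15.38 + 21.84 + 18.80 = 73.77.

74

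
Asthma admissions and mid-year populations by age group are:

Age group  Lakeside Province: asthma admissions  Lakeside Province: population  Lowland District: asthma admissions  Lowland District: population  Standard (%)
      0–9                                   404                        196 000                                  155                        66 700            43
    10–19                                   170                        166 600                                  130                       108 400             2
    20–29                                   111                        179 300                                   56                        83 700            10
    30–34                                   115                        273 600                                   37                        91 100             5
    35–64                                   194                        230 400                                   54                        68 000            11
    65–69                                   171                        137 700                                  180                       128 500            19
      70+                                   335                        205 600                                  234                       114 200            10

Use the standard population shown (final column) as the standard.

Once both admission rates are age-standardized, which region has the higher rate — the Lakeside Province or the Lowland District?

Age-specific rates per 10 000 for the Lakeside Province: 20.61, 10.20, 6.19, 4.20, 8.42, 12.42, 16.29.
For the Lowland District: 23.24, 11.99, 6.69, 4.06, 7.94, 14.01, 20.49.
Standard weights: 0.43, 0.02, 0.10, 0.05, 0.11, 0.19, 0.10.
The Lakeside Province: 0.4300×20.61 + 0.0200×10.20 + 0.1000×6.19 + 0.0500×4.20 + 0.1100×8.42 + 0.1900×12.42 + 0.1000×16.29 = 14.8117 per 10 000.
The Lowland District: 0.4300×23.24 + 0.0200×11.99 + 0.1000×6.69 + 0.0500×4.06 + 0.1100×7.94 + 0.1900×14.01 + 0.1000×20.49 = 16.6885 per 10 000.

Lowland District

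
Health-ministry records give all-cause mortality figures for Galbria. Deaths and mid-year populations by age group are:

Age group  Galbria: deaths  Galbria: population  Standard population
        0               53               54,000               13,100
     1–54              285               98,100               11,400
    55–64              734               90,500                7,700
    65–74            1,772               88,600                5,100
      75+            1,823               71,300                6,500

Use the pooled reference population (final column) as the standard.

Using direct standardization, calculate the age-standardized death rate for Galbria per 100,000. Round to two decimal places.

Age-specific rates per 100,000 for Galbria: 98.15, 290.52, 811.05, 2000.00, 2556.80.
Standard total = 43,800; weights = 0.2991, 0.2603, 0.1758, 0.1164, 0.1484.
Standardized rate: 0.2991×98.15 + 0.2603×290.52 + 0.1758×811.05 + 0.1164×2000.00 + 0.1484×2556.80 = 859.8622 per 100,000.

859.86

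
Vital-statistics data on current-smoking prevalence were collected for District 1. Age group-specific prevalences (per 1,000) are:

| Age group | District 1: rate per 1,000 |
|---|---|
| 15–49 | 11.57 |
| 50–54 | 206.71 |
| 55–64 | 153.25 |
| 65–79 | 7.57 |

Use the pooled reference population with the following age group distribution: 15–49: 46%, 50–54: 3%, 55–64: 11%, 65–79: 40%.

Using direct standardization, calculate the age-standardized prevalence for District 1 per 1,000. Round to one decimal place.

31.4

Standard weights: 0.46, 0.03, 0.11, 0.40.
Standardized rate: 0.4600×11.57 + 0.0300×206.71 + 0.1100×153.25 + 0.4000×7.57 = 31.4090 per 1,000.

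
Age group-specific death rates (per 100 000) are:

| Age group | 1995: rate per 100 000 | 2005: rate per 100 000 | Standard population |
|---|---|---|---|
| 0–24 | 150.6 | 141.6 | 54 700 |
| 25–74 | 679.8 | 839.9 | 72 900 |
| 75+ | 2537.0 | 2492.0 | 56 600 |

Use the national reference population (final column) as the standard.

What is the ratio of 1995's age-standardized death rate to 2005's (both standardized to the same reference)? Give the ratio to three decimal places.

Standard total = 184 200; weights = 0.2970, 0.3958, 0.3073.
1995: 0.2970×150.6 + 0.3958×679.8 + 0.3073×2537.0 = 1093.3194 per 100 000.
2005: 0.2970×141.6 + 0.3958×839.9 + 0.3073×2492.0 = 1140.1815 per 100 000.
Ratio = 1093.3194 ÷ 1140.1815 = 0.95890.

0.959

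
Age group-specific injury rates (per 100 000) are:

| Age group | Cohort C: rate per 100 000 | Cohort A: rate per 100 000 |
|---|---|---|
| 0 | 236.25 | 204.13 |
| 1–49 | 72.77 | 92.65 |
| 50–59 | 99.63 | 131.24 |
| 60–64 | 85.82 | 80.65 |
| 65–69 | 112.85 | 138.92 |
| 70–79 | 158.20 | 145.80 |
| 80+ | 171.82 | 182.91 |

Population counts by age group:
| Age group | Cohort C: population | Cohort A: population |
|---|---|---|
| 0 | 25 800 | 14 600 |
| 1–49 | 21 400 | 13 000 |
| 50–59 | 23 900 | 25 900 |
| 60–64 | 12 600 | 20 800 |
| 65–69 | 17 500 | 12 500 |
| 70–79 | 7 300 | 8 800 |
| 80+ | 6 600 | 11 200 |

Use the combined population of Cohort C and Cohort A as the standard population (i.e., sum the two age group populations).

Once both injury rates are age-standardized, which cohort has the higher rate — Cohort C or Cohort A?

Cohort A

Combined standard total = 221 900; weights = 0.1821, 0.1550, 0.2244, 0.1505, 0.1352, 0.0726, 0.0802.
Cohort C: 0.1821×236.25 + 0.1550×72.77 + 0.2244×99.63 + 0.1505×85.82 + 0.1352×112.85 + 0.0726×158.20 + 0.0802×171.82 = 130.0886 per 100 000.
Cohort A: 0.1821×204.13 + 0.1550×92.65 + 0.2244×131.24 + 0.1505×80.65 + 0.1352×138.92 + 0.0726×145.80 + 0.0802×182.91 = 137.1530 per 100 000.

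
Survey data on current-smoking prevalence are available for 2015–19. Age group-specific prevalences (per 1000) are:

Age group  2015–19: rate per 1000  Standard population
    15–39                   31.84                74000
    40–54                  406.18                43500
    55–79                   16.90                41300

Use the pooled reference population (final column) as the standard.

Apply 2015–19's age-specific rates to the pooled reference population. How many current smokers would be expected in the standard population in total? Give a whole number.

20723

Expected current smokers = Σ (standard pop × age-specific rate ÷ 1000)
= 74000×31.84/1000 + 43500×406.18/1000 + 41300×16.90/1000
= 2356.16 + 17668.83 + 697.97 = 20722.96.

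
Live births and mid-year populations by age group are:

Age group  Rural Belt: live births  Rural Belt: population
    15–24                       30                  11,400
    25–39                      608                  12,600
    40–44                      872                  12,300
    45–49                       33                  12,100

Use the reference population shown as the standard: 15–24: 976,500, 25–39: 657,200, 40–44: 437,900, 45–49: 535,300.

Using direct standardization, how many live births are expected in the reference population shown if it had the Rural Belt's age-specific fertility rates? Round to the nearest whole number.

66787

Age-specific rates per 1,000 for the Rural Belt: 2.632, 48.254, 70.894, 2.727.
Expected live births = Σ (standard pop × age-specific rate ÷ 1,000)
= 976,500×2.632/1,000 + 657,200×48.254/1,000 + 437,900×70.894/1,000 + 535,300×2.727/1,000
= 2569.74 + 31712.51 + 31044.62 + 1459.91 = 66786.77.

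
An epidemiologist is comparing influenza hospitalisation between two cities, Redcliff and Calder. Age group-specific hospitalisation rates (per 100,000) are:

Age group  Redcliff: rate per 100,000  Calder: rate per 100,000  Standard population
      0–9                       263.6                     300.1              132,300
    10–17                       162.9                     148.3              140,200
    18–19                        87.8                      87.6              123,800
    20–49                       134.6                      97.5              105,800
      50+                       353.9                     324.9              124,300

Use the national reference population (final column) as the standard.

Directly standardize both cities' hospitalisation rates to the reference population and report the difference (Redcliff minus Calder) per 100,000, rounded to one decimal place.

7.6

Standard total = 626,400; weights = 0.2112, 0.2238, 0.1976, 0.1689, 0.1984.
Redcliff: 0.2112×263.6 + 0.2238×162.9 + 0.1976×87.8 + 0.1689×134.6 + 0.1984×353.9 = 202.4472 per 100,000.
Calder: 0.2112×300.1 + 0.2238×148.3 + 0.1976×87.6 + 0.1689×97.5 + 0.1984×324.9 = 194.8281 per 100,000.
Difference = 202.4472 − 194.8281 = 7.6191.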